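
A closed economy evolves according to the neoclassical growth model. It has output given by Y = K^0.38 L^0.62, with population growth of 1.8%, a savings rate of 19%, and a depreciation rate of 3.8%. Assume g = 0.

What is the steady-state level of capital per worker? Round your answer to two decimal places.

At the steady state, Δk = 0, so s·k^α = (n + δ)·k.
Rearranging, k^(1−α) = s / (n + δ).
k^0.62 = 0.19 / (0.018 + 0.038) = 0.19 / 0.056 = 3.3929
k* = 3.3929^(1/0.62) ≈ 7.1740

k* ≈ 7.17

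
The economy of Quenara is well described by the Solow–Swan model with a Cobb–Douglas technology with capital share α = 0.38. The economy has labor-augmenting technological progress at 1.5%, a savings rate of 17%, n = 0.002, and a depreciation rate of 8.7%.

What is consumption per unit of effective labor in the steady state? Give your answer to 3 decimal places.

c* ≈ 1.122

In steady state, investment equals break-even investment: s·k^α = (n + g + δ)·k.
Rearranging, k^(1−α) = s / (n + g + δ).
k^0.62 = 0.17 / (0.002 + 0.015 + 0.087) = 0.17 / 0.104 = 1.6346
k* = 1.6346^(1/0.62) ≈ 2.2091
y* = (k*)^α = 2.2091^0.38 ≈ 1.3515
c* = (1 − s)·y* = (1 − 0.17) × 1.3515 ≈ 1.1217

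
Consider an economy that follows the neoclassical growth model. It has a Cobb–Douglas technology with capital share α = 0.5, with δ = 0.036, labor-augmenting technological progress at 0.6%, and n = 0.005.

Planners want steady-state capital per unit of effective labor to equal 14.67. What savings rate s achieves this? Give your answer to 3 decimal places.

At the steady state, Δk = 0, so s·k^α = (n + g + δ)·k.
So s / (n + g + δ) = (k*)^(1−α) = 14.67^0.5 = 3.8301.
Therefore s = 3.8301 × (n + g + δ) = 3.8301 × 0.047 = 0.1800.

s ≈ 0.180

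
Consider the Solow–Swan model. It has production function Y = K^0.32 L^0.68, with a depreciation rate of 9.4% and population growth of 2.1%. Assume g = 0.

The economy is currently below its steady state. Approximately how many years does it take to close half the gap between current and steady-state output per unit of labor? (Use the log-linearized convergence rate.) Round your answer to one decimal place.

t_½ ≈ 8.9 years

Near the steady state the convergence rate is λ = (1 − α)(n + δ).
λ = (1 − 0.32) × 0.115 = 0.68 × 0.115 = 0.0782
Half-life = ln 2 / λ = 0.6931 / 0.0782 ≈ 8.86 years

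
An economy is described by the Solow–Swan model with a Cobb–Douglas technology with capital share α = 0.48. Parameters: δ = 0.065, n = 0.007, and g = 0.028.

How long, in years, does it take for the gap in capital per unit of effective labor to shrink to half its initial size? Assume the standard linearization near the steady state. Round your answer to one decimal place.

Near the steady state the convergence rate is λ = (1 − α)(n + g + δ).
λ = (1 − 0.48) × 0.100 = 0.52 × 0.100 = 0.0520
Half-life = ln 2 / λ = 0.6931 / 0.0520 ≈ 13.33 years

about 13.3 years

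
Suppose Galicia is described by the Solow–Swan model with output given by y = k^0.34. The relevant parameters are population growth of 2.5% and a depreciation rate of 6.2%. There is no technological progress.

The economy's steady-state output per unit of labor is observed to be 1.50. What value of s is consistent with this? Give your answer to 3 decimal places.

Steady state requires s·f(k) = (n + δ)·k, i.e. s·k^α = (n + δ)·k.
Since y* = [s/(n + δ)]^(α/(1−α)), we have s/(n + δ) = (y*)^((1−α)/α) = 1.50^1.9412 = 2.1970.
Therefore s = 2.1970 × (n + δ) = 2.1970 × 0.087 = 0.1911.

s ≈ 0.191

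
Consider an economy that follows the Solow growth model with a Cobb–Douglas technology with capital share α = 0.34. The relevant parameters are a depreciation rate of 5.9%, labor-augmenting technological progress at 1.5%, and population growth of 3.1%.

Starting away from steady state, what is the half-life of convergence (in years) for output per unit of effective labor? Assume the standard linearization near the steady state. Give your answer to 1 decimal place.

Near the steady state the convergence rate is λ = (1 − α)(n + g + δ).
λ = (1 − 0.34) × 0.105 = 0.66 × 0.105 = 0.0693
Half-life = ln 2 / λ = 0.6931 / 0.0693 ≈ 10.00 years

about 10.0 years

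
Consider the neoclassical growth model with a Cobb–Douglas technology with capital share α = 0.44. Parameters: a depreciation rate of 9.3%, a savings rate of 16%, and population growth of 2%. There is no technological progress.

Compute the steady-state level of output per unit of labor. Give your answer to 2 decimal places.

y* = 1.31

At the steady state, Δk = 0, so s·k^α = (n + δ)·k.
Rearranging, k^(1−α) = s / (n + δ).
k^0.56 = 0.16 / (0.020 + 0.093) = 0.16 / 0.113 = 1.4159
k* = 1.4159^(1/0.56) ≈ 1.8608
y* = (k*)^α = 1.8608^0.44 ≈ 1.3142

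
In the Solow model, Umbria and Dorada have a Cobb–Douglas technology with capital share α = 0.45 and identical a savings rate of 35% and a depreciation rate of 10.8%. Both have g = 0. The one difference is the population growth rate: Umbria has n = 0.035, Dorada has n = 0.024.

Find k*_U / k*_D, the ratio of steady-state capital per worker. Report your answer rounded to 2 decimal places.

ratio ≈ 0.86

Steady-state k* = [s/(n + δ)]^(1/(1−α)), so the ratio is [ (s_U/(n + δ)_U) / (s_D/(n + δ)_D) ]^1.8182.
s_U/(n + δ)_U = 0.35/0.143 = 2.4476; s_D/(n + δ)_D = 0.35/0.132 = 2.6515.
Ratio = (2.4476/2.6515)^1.8182 = 0.9231^1.8182 ≈ 0.8646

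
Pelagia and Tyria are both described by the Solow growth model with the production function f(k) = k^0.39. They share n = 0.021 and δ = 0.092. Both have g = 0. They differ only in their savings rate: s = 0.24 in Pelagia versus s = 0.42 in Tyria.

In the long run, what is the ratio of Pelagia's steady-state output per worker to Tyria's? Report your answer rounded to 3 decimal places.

Steady-state y* = [s/(n + δ)]^(α/(1−α)), so the ratio is [ (s_P/(n + δ)_P) / (s_T/(n + δ)_T) ]^0.6393.
s_P/(n + δ)_P = 0.24/0.113 = 2.1239; s_T/(n + δ)_T = 0.42/0.113 = 3.7168.
Ratio = (2.1239/3.7168)^0.6393 = 0.5714^0.6393 ≈ 0.6992

ratio ≈ 0.699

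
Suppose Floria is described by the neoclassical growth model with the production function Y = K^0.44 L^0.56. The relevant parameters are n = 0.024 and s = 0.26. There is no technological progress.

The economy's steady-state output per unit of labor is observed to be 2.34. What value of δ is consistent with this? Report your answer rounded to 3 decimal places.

Steady state requires s·f(k) = (n + δ)·k, i.e. s·k^α = (n + δ)·k.
Since y* = [s/(n + δ)]^(α/(1−α)), we have s/(n + δ) = (y*)^((1−α)/α) = 2.34^1.2727 = 2.9505.
Therefore n + δ = s / 2.9505 = 0.26 / 2.9505 = 0.0881, so δ = 0.0881 − 0.024 = 0.0641.

δ ≈ 0.064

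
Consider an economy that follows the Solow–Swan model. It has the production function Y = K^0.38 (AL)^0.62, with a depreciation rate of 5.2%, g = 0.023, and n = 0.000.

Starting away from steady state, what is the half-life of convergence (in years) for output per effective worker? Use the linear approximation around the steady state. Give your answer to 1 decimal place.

t_½ ≈ 14.9 years

Near the steady state the convergence rate is λ = (1 − α)(n + g + δ).
λ = (1 − 0.38) × 0.075 = 0.62 × 0.075 = 0.0465
Half-life = ln 2 / λ = 0.6931 / 0.0465 ≈ 14.91 years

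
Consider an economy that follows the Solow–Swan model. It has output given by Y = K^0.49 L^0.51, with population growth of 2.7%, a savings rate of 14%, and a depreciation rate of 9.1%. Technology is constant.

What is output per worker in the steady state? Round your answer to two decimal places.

Steady state requires s·f(k) = (n + δ)·k, i.e. s·k^α = (n + δ)·k.
Dividing both sides by k: k^(1−α) = s / (n + δ).
k^0.51 = 0.14 / (0.027 + 0.091) = 0.14 / 0.118 = 1.1864
k* = 1.1864^(1/0.51) ≈ 1.3981
y* = (k*)^α = 1.3981^0.49 ≈ 1.1785

y* = 1.18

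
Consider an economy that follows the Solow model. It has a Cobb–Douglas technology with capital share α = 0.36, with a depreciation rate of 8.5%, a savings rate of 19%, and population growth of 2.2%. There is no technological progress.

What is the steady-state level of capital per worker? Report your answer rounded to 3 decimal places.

k* = 2.453

In steady state, investment equals break-even investment: s·k^α = (n + δ)·k.
Rearranging, k^(1−α) = s / (n + δ).
k^0.64 = 0.19 / (0.022 + 0.085) = 0.19 / 0.107 = 1.7757
k* = 1.7757^(1/0.64) ≈ 2.4527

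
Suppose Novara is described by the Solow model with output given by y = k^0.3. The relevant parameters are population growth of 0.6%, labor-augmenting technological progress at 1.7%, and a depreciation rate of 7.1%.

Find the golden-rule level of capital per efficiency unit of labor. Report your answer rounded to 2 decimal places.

k_gold ≈ 5.25

The golden rule sets f'(k) = n + g + δ, i.e. α·k^(α−1) = n + g + δ.
So k^(1−α) = α / (n + g + δ) = 0.3 / 0.094 = 3.1915.
k_gold = 3.1915^(1/0.7) ≈ 5.2480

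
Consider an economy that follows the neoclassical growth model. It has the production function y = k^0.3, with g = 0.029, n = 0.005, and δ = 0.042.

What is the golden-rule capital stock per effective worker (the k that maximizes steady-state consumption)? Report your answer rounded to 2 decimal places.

k_gold ≈ 7.11

The golden rule sets f'(k) = n + g + δ, i.e. α·k^(α−1) = n + g + δ.
So k^(1−α) = α / (n + g + δ) = 0.3 / 0.076 = 3.9474.
k_gold = 3.9474^(1/0.7) ≈ 7.1101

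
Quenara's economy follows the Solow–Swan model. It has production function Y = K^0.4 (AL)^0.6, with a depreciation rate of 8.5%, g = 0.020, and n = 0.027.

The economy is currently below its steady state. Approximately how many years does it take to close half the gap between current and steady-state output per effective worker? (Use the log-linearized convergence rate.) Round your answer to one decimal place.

half-life ≈ 8.8 years

Near the steady state the convergence rate is λ = (1 − α)(n + g + δ).
λ = (1 − 0.4) × 0.132 = 0.6 × 0.132 = 0.0792
Half-life = ln 2 / λ = 0.6931 / 0.0792 ≈ 8.75 years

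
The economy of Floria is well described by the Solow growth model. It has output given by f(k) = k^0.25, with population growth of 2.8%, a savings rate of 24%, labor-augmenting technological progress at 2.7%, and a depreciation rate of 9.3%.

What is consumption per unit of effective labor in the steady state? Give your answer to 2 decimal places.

c* = 0.89

At the steady state, Δk = 0, so s·k^α = (n + g + δ)·k.
Dividing both sides by k: k^(1−α) = s / (n + g + δ).
k^0.75 = 0.24 / (0.028 + 0.027 + 0.093) = 0.24 / 0.148 = 1.6216
k* = 1.6216^(1/0.75) ≈ 1.9051
y* = (k*)^α = 1.9051^0.25 ≈ 1.1748
c* = (1 − s)·y* = (1 − 0.24) × 1.1748 ≈ 0.8928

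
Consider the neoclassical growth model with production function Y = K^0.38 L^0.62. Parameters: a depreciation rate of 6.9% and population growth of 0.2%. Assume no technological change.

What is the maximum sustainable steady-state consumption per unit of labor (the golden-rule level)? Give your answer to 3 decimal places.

c_gold ≈ 1.733

At the golden rule, f'(k) = n + δ, so α·k^(α−1) = n + δ and k_gold = (α/(n + δ))^(1/(1−α)).
k_gold = (0.38/0.071)^(1/0.62) = 5.3521^1.6129 ≈ 14.9636
c_gold = f(k_gold) − (n + δ)·k_gold = 2.7958 − 0.071×14.9636 ≈ 1.7334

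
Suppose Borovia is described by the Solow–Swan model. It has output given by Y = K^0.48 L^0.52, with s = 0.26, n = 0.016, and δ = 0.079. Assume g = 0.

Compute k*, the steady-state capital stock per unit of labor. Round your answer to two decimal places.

k* = 6.93

Steady state requires s·f(k) = (n + δ)·k, i.e. s·k^α = (n + δ)·k.
Rearranging, k^(1−α) = s / (n + δ).
k^0.52 = 0.26 / (0.016 + 0.079) = 0.26 / 0.095 = 2.7368
k* = 2.7368^(1/0.52) ≈ 6.9319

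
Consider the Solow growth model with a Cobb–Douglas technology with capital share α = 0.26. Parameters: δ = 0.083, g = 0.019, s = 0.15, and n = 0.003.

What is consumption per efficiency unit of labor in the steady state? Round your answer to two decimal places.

c* ≈ 0.96

At the steady state, Δk = 0, so s·k^α = (n + g + δ)·k.
Dividing both sides by k: k^(1−α) = s / (n + g + δ).
k^0.74 = 0.15 / (0.003 + 0.019 + 0.083) = 0.15 / 0.105 = 1.4286
k* = 1.4286^(1/0.74) ≈ 1.6193
y* = (k*)^α = 1.6193^0.26 ≈ 1.1335
c* = (1 − s)·y* = (1 − 0.15) × 1.1335 ≈ 0.9635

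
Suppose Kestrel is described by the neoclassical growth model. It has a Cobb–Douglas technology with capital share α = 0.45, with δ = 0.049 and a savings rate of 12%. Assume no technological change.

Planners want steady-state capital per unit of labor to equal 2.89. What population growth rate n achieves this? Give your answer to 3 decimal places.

n ≈ 0.018

At the steady state, Δk = 0, so s·k^α = (n + δ)·k.
So s / (n + δ) = (k*)^(1−α) = 2.89^0.55 = 1.7926.
Therefore n + δ = s / 1.7926 = 0.12 / 1.7926 = 0.0669, so n = 0.0669 − 0.049 = 0.0179.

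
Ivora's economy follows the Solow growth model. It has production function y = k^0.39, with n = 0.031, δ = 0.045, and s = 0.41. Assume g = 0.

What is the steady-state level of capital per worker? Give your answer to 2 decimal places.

k* = 15.85

At the steady state, Δk = 0, so s·k^α = (n + δ)·k.
Rearranging, k^(1−α) = s / (n + δ).
k^0.61 = 0.41 / (0.031 + 0.045) = 0.41 / 0.076 = 5.3947
k* = 5.3947^(1/0.61) ≈ 15.8470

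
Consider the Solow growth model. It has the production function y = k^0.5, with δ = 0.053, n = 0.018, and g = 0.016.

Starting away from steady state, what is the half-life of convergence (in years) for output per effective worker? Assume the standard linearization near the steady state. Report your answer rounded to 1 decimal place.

Near the steady state the convergence rate is λ = (1 − α)(n + g + δ).
λ = (1 − 0.5) × 0.087 = 0.5 × 0.087 = 0.0435
Half-life = ln 2 / λ = 0.6931 / 0.0435 ≈ 15.93 years

half-life ≈ 15.9 years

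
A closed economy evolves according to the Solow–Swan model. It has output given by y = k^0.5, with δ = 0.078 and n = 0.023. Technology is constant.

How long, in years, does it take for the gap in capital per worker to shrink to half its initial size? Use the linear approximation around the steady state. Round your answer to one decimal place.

half-life ≈ 13.7 years

Near the steady state the convergence rate is λ = (1 − α)(n + δ).
λ = (1 − 0.5) × 0.101 = 0.5 × 0.101 = 0.0505
Half-life = ln 2 / λ = 0.6931 / 0.0505 ≈ 13.72 years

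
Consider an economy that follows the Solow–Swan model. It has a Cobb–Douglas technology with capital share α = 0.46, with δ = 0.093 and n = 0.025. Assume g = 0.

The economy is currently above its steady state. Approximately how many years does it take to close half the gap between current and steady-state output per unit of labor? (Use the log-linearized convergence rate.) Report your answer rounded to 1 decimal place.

Near the steady state the convergence rate is λ = (1 − α)(n + δ).
λ = (1 − 0.46) × 0.118 = 0.54 × 0.118 = 0.06372
Half-life = ln 2 / λ = 0.6931 / 0.06372 ≈ 10.88 years

t_½ ≈ 10.9 years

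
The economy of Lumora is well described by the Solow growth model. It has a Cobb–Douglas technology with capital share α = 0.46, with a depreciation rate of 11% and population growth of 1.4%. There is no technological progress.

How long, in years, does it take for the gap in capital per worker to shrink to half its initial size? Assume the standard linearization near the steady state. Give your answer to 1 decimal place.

Near the steady state the convergence rate is λ = (1 − α)(n + δ).
λ = (1 − 0.46) × 0.124 = 0.54 × 0.124 = 0.06696
Half-life = ln 2 / λ = 0.6931 / 0.06696 ≈ 10.35 years

half-life ≈ 10.4 years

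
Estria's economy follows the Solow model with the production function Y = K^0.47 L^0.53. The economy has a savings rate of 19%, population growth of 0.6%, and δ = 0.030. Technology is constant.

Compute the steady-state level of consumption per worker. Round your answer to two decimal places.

In steady state, investment equals break-even investment: s·k^α = (n + δ)·k.
Dividing both sides by k: k^(1−α) = s / (n + δ).
k^0.53 = 0.19 / (0.006 + 0.030) = 0.19 / 0.036 = 5.2778
k* = 5.2778^(1/0.53) ≈ 23.0738
y* = (k*)^α = 23.0738^0.47 ≈ 4.3719
c* = (1 − s)·y* = (1 − 0.19) × 4.3719 ≈ 3.5412

c* = 3.54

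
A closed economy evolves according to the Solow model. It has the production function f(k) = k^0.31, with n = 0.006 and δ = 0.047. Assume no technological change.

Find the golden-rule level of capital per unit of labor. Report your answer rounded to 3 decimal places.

The golden rule sets f'(k) = n + δ, i.e. α·k^(α−1) = n + δ.
So k^(1−α) = α / (n + δ) = 0.31 / 0.053 = 5.8491.
k_gold = 5.8491^(1/0.69) ≈ 12.9337

k_gold ≈ 12.934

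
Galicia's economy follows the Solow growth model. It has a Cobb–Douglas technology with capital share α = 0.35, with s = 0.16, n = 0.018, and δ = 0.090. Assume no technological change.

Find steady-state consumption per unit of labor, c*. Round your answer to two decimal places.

c* = 1.04

At the steady state, Δk = 0, so s·k^α = (n + δ)·k.
Dividing both sides by k: k^(1−α) = s / (n + δ).
k^0.65 = 0.16 / (0.018 + 0.090) = 0.16 / 0.108 = 1.4815
k* = 1.4815^(1/0.65) ≈ 1.8307
y* = (k*)^α = 1.8307^0.35 ≈ 1.2357
c* = (1 − s)·y* = (1 − 0.16) × 1.2357 ≈ 1.0380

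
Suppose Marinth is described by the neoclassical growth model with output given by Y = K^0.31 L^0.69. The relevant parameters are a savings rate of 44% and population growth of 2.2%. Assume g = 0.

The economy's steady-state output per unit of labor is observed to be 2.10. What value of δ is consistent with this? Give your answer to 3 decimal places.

δ ≈ 0.062

At the steady state, Δk = 0, so s·k^α = (n + δ)·k.
Since y* = [s/(n + δ)]^(α/(1−α)), we have s/(n + δ) = (y*)^((1−α)/α) = 2.10^2.2258 = 5.2143.
Therefore n + δ = s / 5.2143 = 0.44 / 5.2143 = 0.0844, so δ = 0.0844 − 0.022 = 0.0624.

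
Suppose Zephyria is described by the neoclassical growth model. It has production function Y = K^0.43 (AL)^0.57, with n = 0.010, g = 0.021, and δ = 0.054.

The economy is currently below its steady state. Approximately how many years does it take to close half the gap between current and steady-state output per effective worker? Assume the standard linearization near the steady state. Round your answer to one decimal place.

Near the steady state the convergence rate is λ = (1 − α)(n + g + δ).
λ = (1 − 0.43) × 0.085 = 0.57 × 0.085 = 0.04845
Half-life = ln 2 / λ = 0.6931 / 0.04845 ≈ 14.31 years

half-life ≈ 14.3 years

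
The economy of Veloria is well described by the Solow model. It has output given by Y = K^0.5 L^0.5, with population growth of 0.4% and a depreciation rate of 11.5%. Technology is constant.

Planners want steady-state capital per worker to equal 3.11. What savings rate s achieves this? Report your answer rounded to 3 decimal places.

s ≈ 0.210

In steady state, investment equals break-even investment: s·k^α = (n + δ)·k.
So s / (n + δ) = (k*)^(1−α) = 3.11^0.5 = 1.7635.
Therefore s = 1.7635 × (n + δ) = 1.7635 × 0.119 = 0.2099.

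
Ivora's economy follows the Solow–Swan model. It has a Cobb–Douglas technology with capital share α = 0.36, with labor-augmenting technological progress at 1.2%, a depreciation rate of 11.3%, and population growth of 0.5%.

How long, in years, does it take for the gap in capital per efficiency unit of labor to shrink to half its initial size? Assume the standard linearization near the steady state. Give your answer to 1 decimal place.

half-life ≈ 8.3 years

Near the steady state the convergence rate is λ = (1 − α)(n + g + δ).
λ = (1 − 0.36) × 0.130 = 0.64 × 0.130 = 0.0832
Half-life = ln 2 / λ = 0.6931 / 0.0832 ≈ 8.33 years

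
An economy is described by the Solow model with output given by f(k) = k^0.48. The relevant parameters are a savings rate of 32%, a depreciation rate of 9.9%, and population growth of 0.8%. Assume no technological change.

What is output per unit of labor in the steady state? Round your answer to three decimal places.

y* = 2.749

At the steady state, Δk = 0, so s·k^α = (n + δ)·k.
Rearranging, k^(1−α) = s / (n + δ).
k^0.52 = 0.32 / (0.008 + 0.099) = 0.32 / 0.107 = 2.9907
k* = 2.9907^(1/0.52) ≈ 8.2214
y* = (k*)^α = 8.2214^0.48 ≈ 2.7490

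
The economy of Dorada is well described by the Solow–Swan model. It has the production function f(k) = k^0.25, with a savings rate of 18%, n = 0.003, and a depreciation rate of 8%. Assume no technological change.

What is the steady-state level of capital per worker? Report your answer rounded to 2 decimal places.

In steady state, investment equals break-even investment: s·k^α = (n + δ)·k.
Rearranging, k^(1−α) = s / (n + δ).
k^0.75 = 0.18 / (0.003 + 0.080) = 0.18 / 0.083 = 2.1687
k* = 2.1687^(1/0.75) ≈ 2.8072

k* ≈ 2.81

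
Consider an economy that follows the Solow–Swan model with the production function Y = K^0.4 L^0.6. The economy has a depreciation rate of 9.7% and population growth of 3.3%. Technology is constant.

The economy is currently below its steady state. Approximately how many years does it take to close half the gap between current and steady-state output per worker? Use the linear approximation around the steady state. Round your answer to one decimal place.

Near the steady state the convergence rate is λ = (1 − α)(n + δ).
λ = (1 − 0.4) × 0.130 = 0.6 × 0.130 = 0.0780
Half-life = ln 2 / λ = 0.6931 / 0.0780 ≈ 8.89 years

t_½ ≈ 8.9 years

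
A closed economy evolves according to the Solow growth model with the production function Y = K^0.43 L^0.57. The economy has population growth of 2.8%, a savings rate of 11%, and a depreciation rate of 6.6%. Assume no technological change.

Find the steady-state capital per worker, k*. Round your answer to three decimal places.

Steady state requires s·f(k) = (n + δ)·k, i.e. s·k^α = (n + δ)·k.
Dividing both sides by k: k^(1−α) = s / (n + δ).
k^0.57 = 0.11 / (0.028 + 0.066) = 0.11 / 0.094 = 1.1702
k* = 1.1702^(1/0.57) ≈ 1.3175

k* ≈ 1.318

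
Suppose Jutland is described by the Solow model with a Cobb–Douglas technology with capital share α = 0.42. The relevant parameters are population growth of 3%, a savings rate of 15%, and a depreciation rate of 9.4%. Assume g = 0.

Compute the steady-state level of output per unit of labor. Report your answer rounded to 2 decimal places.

y* ≈ 1.15

At the steady state, Δk = 0, so s·k^α = (n + δ)·k.
Dividing both sides by k: k^(1−α) = s / (n + δ).
k^0.58 = 0.15 / (0.030 + 0.094) = 0.15 / 0.124 = 1.2097
k* = 1.2097^(1/0.58) ≈ 1.3885
y* = (k*)^α = 1.3885^0.42 ≈ 1.1478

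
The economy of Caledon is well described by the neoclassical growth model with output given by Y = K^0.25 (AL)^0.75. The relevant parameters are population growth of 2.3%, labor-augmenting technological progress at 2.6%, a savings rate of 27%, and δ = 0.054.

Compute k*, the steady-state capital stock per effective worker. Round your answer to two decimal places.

k* = 3.61

In steady state, investment equals break-even investment: s·k^α = (n + g + δ)·k.
Dividing both sides by k: k^(1−α) = s / (n + g + δ).
k^0.75 = 0.27 / (0.023 + 0.026 + 0.054) = 0.27 / 0.103 = 2.6214
k* = 2.6214^(1/0.75) ≈ 3.6145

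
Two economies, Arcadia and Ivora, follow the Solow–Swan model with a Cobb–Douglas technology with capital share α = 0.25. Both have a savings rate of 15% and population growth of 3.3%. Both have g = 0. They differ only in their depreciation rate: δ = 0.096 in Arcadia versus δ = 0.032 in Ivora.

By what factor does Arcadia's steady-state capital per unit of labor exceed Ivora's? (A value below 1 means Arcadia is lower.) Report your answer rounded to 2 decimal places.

Steady-state k* = [s/(n + δ)]^(1/(1−α)), so the ratio is [ (s_A/(n + δ)_A) / (s_I/(n + δ)_I) ]^1.3333.
s_A/(n + δ)_A = 0.15/0.129 = 1.1628; s_I/(n + δ)_I = 0.15/0.065 = 2.3077.
Ratio = (1.1628/2.3077)^1.3333 = 0.5039^1.3333 ≈ 0.4010

k*_A / k*_I ≈ 0.40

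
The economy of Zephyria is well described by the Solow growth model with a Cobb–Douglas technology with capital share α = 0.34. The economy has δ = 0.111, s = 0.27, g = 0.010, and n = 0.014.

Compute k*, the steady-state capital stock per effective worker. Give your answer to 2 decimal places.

k* ≈ 2.86

At the steady state, Δk = 0, so s·k^α = (n + g + δ)·k.
Rearranging, k^(1−α) = s / (n + g + δ).
k^0.66 = 0.27 / (0.014 + 0.010 + 0.111) = 0.27 / 0.135 = 2.0000
k* = 2.0000^(1/0.66) ≈ 2.8583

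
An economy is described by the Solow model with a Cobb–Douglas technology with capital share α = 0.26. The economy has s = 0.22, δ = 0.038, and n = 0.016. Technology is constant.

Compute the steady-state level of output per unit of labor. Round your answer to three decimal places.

y* = 1.638

At the steady state, Δk = 0, so s·k^α = (n + δ)·k.
Dividing both sides by k: k^(1−α) = s / (n + δ).
k^0.74 = 0.22 / (0.016 + 0.038) = 0.22 / 0.054 = 4.0741
k* = 4.0741^(1/0.74) ≈ 6.6737
y* = (k*)^α = 6.6737^0.26 ≈ 1.6381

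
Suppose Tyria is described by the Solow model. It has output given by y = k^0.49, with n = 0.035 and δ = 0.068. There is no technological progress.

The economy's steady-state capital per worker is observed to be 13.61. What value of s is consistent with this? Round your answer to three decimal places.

s ≈ 0.390

At the steady state, Δk = 0, so s·k^α = (n + δ)·k.
So s / (n + δ) = (k*)^(1−α) = 13.61^0.51 = 3.7868.
Therefore s = 3.7868 × (n + δ) = 3.7868 × 0.103 = 0.3900.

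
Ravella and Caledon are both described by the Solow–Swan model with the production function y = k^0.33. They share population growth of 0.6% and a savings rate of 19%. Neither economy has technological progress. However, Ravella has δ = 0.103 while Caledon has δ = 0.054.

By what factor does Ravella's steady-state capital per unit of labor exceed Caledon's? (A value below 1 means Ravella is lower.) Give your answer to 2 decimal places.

Steady-state k* = [s/(n + δ)]^(1/(1−α)), so the ratio is [ (s_R/(n + δ)_R) / (s_C/(n + δ)_C) ]^1.4925.
s_R/(n + δ)_R = 0.19/0.109 = 1.7431; s_C/(n + δ)_C = 0.19/0.060 = 3.1667.
Ratio = (1.7431/3.1667)^1.4925 = 0.5504^1.4925 ≈ 0.4102

ratio ≈ 0.41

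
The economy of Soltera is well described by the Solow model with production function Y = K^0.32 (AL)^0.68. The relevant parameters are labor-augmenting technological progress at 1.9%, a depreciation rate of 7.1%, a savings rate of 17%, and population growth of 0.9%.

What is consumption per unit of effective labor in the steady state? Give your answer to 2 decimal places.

c* = 1.07

Steady state requires s·f(k) = (n + g + δ)·k, i.e. s·k^α = (n + g + δ)·k.
Rearranging, k^(1−α) = s / (n + g + δ).
k^0.68 = 0.17 / (0.009 + 0.019 + 0.071) = 0.17 / 0.099 = 1.7172
k* = 1.7172^(1/0.68) ≈ 2.2148
y* = (k*)^α = 2.2148^0.32 ≈ 1.2898
c* = (1 − s)·y* = (1 − 0.17) × 1.2898 ≈ 1.0705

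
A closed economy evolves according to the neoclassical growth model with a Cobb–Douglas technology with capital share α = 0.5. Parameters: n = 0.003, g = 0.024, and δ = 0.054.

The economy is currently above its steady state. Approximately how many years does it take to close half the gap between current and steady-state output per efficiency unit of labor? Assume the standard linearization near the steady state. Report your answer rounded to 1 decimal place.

half-life ≈ 17.1 years

Near the steady state the convergence rate is λ = (1 − α)(n + g + δ).
λ = (1 − 0.5) × 0.081 = 0.5 × 0.081 = 0.0405
Half-life = ln 2 / λ = 0.6931 / 0.0405 ≈ 17.11 years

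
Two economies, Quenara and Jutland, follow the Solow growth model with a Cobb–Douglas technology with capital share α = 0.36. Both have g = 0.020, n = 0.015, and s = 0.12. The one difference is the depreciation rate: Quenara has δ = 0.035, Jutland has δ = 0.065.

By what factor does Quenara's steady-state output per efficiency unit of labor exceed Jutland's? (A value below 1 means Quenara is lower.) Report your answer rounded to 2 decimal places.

ratio ≈ 1.22

Steady-state y* = [s/(n + g + δ)]^(α/(1−α)), so the ratio is [ (s_Q/(n + g + δ)_Q) / (s_J/(n + g + δ)_J) ]^0.5625.
s_Q/(n + g + δ)_Q = 0.12/0.070 = 1.7143; s_J/(n + g + δ)_J = 0.12/0.100 = 1.2000.
Ratio = (1.7143/1.2000)^0.5625 = 1.4286^0.5625 ≈ 1.2222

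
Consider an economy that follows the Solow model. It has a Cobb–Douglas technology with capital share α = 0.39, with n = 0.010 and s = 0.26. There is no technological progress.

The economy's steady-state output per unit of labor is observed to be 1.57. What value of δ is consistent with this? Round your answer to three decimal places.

δ ≈ 0.118

At the steady state, Δk = 0, so s·k^α = (n + δ)·k.
Since y* = [s/(n + δ)]^(α/(1−α)), we have s/(n + δ) = (y*)^((1−α)/α) = 1.57^1.5641 = 2.0249.
Therefore n + δ = s / 2.0249 = 0.26 / 2.0249 = 0.1284, so δ = 0.1284 − 0.010 = 0.1184.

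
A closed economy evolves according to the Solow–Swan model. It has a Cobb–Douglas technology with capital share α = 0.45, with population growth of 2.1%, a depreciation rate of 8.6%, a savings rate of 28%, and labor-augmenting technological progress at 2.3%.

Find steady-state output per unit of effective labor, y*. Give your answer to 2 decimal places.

y* ≈ 1.87

Steady state requires s·f(k) = (n + g + δ)·k, i.e. s·k^α = (n + g + δ)·k.
Rearranging, k^(1−α) = s / (n + g + δ).
k^0.55 = 0.28 / (0.021 + 0.023 + 0.086) = 0.28 / 0.130 = 2.1538
k* = 2.1538^(1/0.55) ≈ 4.0349
y* = (k*)^α = 4.0349^0.45 ≈ 1.8734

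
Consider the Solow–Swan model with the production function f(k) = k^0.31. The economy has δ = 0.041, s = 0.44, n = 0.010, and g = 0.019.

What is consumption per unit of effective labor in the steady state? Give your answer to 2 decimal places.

c* = 1.28

At the steady state, Δk = 0, so s·k^α = (n + g + δ)·k.
Rearranging, k^(1−α) = s / (n + g + δ).
k^0.69 = 0.44 / (0.010 + 0.019 + 0.041) = 0.44 / 0.070 = 6.2857
k* = 6.2857^(1/0.69) ≈ 14.3560
y* = (k*)^α = 14.3560^0.31 ≈ 2.2839
c* = (1 − s)·y* = (1 − 0.44) × 2.2839 ≈ 1.2790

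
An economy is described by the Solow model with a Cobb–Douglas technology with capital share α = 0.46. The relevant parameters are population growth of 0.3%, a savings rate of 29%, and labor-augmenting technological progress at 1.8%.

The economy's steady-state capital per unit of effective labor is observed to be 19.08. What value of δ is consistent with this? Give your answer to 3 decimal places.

At the steady state, Δk = 0, so s·k^α = (n + g + δ)·k.
So s / (n + g + δ) = (k*)^(1−α) = 19.08^0.54 = 4.9149.
Therefore n + g + δ = s / 4.9149 = 0.29 / 4.9149 = 0.0590, so δ = 0.0590 − 0.021 = 0.0380.

δ ≈ 0.038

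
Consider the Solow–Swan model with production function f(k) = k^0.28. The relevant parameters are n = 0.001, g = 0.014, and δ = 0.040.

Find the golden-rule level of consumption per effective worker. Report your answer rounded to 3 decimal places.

At the golden rule, f'(k) = n + g + δ, so α·k^(α−1) = n + g + δ and k_gold = (α/(n + g + δ))^(1/(1−α)).
k_gold = (0.28/0.055)^(1/0.72) = 5.0909^1.3889 ≈ 9.5867
c_gold = f(k_gold) − (n + g + δ)·k_gold = 1.8831 − 0.055×9.5867 ≈ 1.3558

c_gold ≈ 1.356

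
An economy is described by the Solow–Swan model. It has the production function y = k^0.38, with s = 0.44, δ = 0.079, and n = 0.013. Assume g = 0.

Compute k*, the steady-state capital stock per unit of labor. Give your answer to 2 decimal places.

k* = 12.48

At the steady state, Δk = 0, so s·k^α = (n + δ)·k.
Rearranging, k^(1−α) = s / (n + δ).
k^0.62 = 0.44 / (0.013 + 0.079) = 0.44 / 0.092 = 4.7826
k* = 4.7826^(1/0.62) ≈ 12.4805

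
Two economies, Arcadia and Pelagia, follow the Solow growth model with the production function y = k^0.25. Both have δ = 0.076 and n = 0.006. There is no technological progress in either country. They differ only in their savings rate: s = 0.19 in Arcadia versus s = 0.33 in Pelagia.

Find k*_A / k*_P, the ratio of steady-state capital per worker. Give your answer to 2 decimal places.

Steady-state k* = [s/(n + δ)]^(1/(1−α)), so the ratio is [ (s_A/(n + δ)_A) / (s_P/(n + δ)_P) ]^1.3333.
s_A/(n + δ)_A = 0.19/0.082 = 2.3171; s_P/(n + δ)_P = 0.33/0.082 = 4.0244.
Ratio = (2.3171/4.0244)^1.3333 = 0.5758^1.3333 ≈ 0.4790

ratio ≈ 0.48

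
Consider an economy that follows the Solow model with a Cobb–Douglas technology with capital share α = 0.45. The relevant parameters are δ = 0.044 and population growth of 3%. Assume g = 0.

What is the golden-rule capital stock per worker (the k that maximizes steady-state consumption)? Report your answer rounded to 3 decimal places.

k_gold ≈ 26.633

The golden rule sets f'(k) = n + δ, i.e. α·k^(α−1) = n + δ.
So k^(1−α) = α / (n + δ) = 0.45 / 0.074 = 6.0811.
k_gold = 6.0811^(1/0.55) ≈ 26.6331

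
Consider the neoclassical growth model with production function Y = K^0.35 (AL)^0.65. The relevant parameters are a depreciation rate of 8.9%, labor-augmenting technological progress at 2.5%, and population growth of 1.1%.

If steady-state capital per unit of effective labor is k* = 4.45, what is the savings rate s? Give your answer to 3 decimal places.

At the steady state, Δk = 0, so s·k^α = (n + g + δ)·k.
So s / (n + g + δ) = (k*)^(1−α) = 4.45^0.65 = 2.6390.
Therefore s = 2.6390 × (n + g + δ) = 2.6390 × 0.125 = 0.3299.

s ≈ 0.330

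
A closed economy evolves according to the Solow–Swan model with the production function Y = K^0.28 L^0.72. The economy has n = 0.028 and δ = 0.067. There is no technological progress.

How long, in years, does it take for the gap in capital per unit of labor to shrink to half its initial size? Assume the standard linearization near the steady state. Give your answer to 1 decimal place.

Near the steady state the convergence rate is λ = (1 − α)(n + δ).
λ = (1 − 0.28) × 0.095 = 0.72 × 0.095 = 0.0684
Half-life = ln 2 / λ = 0.6931 / 0.0684 ≈ 10.13 years

half-life ≈ 10.1 years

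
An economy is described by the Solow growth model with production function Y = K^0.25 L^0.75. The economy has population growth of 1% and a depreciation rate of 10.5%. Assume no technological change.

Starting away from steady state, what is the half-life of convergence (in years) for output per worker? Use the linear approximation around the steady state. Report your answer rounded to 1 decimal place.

half-life ≈ 8.0 years

Near the steady state the convergence rate is λ = (1 − α)(n + δ).
λ = (1 − 0.25) × 0.115 = 0.75 × 0.115 = 0.08625
Half-life = ln 2 / λ = 0.6931 / 0.08625 ≈ 8.04 years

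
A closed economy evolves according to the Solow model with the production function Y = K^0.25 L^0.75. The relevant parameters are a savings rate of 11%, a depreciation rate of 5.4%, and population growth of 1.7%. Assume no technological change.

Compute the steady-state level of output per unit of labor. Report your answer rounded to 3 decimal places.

Steady state requires s·f(k) = (n + δ)·k, i.e. s·k^α = (n + δ)·k.
Rearranging, k^(1−α) = s / (n + δ).
k^0.75 = 0.11 / (0.017 + 0.054) = 0.11 / 0.071 = 1.5493
k* = 1.5493^(1/0.75) ≈ 1.7927
y* = (k*)^α = 1.7927^0.25 ≈ 1.1571

y* ≈ 1.157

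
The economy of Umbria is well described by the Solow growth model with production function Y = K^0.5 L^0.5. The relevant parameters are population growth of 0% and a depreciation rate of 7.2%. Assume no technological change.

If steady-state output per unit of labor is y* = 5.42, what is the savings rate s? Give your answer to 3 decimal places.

s ≈ 0.390

In steady state, investment equals break-even investment: s·k^α = (n + δ)·k.
Since y* = [s/(n + δ)]^(α/(1−α)), we have s/(n + δ) = (y*)^((1−α)/α) = 5.42^1 = 5.4200.
Therefore s = 5.4200 × (n + δ) = 5.4200 × 0.072 = 0.3902.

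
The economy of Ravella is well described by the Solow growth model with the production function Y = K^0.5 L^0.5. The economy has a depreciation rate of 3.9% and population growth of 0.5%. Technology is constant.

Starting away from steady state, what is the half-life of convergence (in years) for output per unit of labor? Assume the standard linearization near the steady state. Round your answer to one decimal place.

Near the steady state the convergence rate is λ = (1 − α)(n + δ).
λ = (1 − 0.5) × 0.044 = 0.5 × 0.044 = 0.0220
Half-life = ln 2 / λ = 0.6931 / 0.0220 ≈ 31.50 years

t_½ ≈ 31.5 years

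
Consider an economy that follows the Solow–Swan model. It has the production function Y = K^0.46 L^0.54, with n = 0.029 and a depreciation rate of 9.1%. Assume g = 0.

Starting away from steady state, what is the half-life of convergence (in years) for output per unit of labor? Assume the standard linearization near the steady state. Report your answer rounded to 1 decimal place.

Near the steady state the convergence rate is λ = (1 − α)(n + δ).
λ = (1 − 0.46) × 0.120 = 0.54 × 0.120 = 0.0648
Half-life = ln 2 / λ = 0.6931 / 0.0648 ≈ 10.70 years

t_½ ≈ 10.7 years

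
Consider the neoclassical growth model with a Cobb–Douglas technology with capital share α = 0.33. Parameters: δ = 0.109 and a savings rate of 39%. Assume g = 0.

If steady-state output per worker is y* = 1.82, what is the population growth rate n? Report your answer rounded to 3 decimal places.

n ≈ 0.007

At the steady state, Δk = 0, so s·k^α = (n + δ)·k.
Since y* = [s/(n + δ)]^(α/(1−α)), we have s/(n + δ) = (y*)^((1−α)/α) = 1.82^2.0303 = 3.3731.
Therefore n + δ = s / 3.3731 = 0.39 / 3.3731 = 0.1156, so n = 0.1156 − 0.109 = 0.0066.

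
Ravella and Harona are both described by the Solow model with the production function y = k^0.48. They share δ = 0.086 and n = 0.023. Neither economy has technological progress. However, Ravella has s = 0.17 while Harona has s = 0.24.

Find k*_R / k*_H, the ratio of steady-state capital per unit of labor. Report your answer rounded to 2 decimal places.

ratio ≈ 0.52

Steady-state k* = [s/(n + δ)]^(1/(1−α)), so the ratio is [ (s_R/(n + δ)_R) / (s_H/(n + δ)_H) ]^1.9231.
s_R/(n + δ)_R = 0.17/0.109 = 1.5596; s_H/(n + δ)_H = 0.24/0.109 = 2.2018.
Ratio = (1.5596/2.2018)^1.9231 = 0.7083^1.9231 ≈ 0.5152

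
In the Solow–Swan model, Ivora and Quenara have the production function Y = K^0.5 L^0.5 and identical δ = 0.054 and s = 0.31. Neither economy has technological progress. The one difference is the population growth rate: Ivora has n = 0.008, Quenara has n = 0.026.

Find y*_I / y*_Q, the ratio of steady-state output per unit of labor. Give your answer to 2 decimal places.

ratio ≈ 1.29

Steady-state y* = [s/(n + δ)]^(α/(1−α)), so the ratio is [ (s_I/(n + δ)_I) / (s_Q/(n + δ)_Q) ]^1.
s_I/(n + δ)_I = 0.31/0.062 = 5.0000; s_Q/(n + δ)_Q = 0.31/0.080 = 3.8750.
Ratio = (5.0000/3.8750)^1 = 1.2903^1 ≈ 1.2903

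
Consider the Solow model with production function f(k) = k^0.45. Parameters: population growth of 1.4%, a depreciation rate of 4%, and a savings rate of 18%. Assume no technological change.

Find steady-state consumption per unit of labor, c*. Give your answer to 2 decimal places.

c* = 2.20

In steady state, investment equals break-even investment: s·k^α = (n + δ)·k.
Rearranging, k^(1−α) = s / (n + δ).
k^0.55 = 0.18 / (0.014 + 0.040) = 0.18 / 0.054 = 3.3333
k* = 3.3333^(1/0.55) ≈ 8.9265
y* = (k*)^α = 8.9265^0.45 ≈ 2.6780
c* = (1 − s)·y* = (1 − 0.18) × 2.6780 ≈ 2.1960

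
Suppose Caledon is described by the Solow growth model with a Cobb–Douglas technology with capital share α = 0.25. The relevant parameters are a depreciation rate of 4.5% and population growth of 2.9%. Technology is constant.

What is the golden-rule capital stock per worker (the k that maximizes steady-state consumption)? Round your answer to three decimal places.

The golden rule sets f'(k) = n + δ, i.e. α·k^(α−1) = n + δ.
So k^(1−α) = α / (n + δ) = 0.25 / 0.074 = 3.3784.
k_gold = 3.3784^(1/0.75) ≈ 5.0693

k_gold ≈ 5.069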